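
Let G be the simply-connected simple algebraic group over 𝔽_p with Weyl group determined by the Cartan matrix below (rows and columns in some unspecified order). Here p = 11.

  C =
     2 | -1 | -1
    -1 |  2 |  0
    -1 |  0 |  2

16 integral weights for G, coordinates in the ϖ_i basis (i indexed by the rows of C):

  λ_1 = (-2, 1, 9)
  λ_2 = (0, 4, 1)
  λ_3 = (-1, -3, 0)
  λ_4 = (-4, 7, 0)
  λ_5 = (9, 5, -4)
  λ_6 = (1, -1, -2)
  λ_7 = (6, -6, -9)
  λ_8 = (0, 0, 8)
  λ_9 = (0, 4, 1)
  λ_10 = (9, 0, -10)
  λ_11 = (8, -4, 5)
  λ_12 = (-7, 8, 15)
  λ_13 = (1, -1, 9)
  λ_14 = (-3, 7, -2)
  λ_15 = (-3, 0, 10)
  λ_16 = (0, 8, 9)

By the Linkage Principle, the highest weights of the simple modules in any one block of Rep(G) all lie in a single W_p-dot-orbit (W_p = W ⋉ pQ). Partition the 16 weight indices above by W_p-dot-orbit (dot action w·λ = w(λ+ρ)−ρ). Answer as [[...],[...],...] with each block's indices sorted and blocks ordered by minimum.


A_3 Cartan matrix, 3 simple roots permuted; ρ=(1,1,1).

λ_j+ρ reflected into Ā_11 (⟨·,θ^∨⟩≤11); 3-tuples as given:

  1: (1, 1, 9) · 2: (1, 5, 2) · 3: (1, 0, 1) · 4: (1, 5, 2) · 5: (5, 1, 2) · 6: (1, 0, 1) · 7: (5, 1, 2) · 8: (1, 1, 9) · 9: (1, 5, 2) · 10: (1, 1, 9) · 11: (5, 1, 2) · 12: (1, 5, 2) · 13: (1, 1, 9) · 14: (1, 5, 2) · 15: (1, 1, 9) · 16: (1, 0, 1)

Linkage partition of the 16 weights (4 classes, p=11):

[[1, 8, 10, 13, 15], [2, 4, 9, 12, 14], [3, 6, 16], [5, 7, 11]]


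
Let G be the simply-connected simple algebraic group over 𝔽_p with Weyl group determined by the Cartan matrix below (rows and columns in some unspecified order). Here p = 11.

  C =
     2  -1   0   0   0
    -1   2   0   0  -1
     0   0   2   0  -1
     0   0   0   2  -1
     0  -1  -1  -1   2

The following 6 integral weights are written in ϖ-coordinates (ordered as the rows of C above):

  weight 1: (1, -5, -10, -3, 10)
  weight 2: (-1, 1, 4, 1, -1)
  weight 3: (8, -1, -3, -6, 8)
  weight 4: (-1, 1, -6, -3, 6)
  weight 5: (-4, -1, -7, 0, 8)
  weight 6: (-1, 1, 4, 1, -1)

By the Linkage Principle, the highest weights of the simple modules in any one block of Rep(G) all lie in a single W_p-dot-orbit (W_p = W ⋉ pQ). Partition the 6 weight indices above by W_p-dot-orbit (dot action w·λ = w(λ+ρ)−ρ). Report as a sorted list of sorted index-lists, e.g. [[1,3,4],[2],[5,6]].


D_5 Cartan matrix, 5 simple roots permuted; ρ=(1,1,1,1,1).

λ_j+ρ reflected into Ā_11 (⟨·,θ^∨⟩≤11); 5-tuples as given:

  1: (0, 2, 5, 2, 0)
  2: (0, 2, 5, 2, 0)
  3: (0, 2, 5, 2, 0)
  4: (0, 2, 5, 2, 0)
  5: (0, 1, 6, 1, 0)
  6: (0, 2, 5, 2, 0)

Partition of {1..6} into 2 W_11-dot-orbits:

[[1, 2, 3, 4, 6], [5]]


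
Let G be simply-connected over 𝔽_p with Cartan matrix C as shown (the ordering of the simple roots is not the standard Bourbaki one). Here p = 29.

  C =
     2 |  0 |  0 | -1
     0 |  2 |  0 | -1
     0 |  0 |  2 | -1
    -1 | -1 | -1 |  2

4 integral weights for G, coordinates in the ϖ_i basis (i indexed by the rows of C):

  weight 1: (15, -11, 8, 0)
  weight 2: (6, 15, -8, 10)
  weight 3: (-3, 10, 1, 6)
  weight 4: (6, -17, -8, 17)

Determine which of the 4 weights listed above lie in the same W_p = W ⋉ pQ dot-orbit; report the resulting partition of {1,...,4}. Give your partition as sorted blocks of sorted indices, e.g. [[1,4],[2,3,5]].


Root system D_4: the 4×4 matrix C matches after relabeling.

Ā_29 reps of the 4 weights (D_4, coords as presented):

    [1] (7, 1, 0, 9)
    [2] (2, 11, 2, 5)
    [3] (2, 11, 2, 5)
    [4] (2, 11, 2, 5)

Partition of {1..4} into 2 W_29-dot-orbits:

[[1], [2, 3, 4]]


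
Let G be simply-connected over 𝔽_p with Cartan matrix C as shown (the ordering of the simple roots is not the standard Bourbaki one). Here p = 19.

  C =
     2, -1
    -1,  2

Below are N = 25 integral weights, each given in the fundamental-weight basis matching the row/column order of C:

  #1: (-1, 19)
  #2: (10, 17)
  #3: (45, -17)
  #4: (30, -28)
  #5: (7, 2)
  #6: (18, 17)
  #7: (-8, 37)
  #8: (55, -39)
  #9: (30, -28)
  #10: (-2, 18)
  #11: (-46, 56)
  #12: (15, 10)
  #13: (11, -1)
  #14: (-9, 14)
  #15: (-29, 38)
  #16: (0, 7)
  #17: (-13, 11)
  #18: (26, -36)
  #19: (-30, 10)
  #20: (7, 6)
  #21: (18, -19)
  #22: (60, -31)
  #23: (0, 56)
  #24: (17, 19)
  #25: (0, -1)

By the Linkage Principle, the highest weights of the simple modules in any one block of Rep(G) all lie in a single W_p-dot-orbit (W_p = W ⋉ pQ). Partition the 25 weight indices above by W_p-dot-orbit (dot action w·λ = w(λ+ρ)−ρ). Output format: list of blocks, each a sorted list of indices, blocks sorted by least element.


Type A_2, rank 2, |W|=6; reorder rows/cols to standard.

W_19-reps of the 25 weights in Ā_19 (same 2-coord order as C):

    λ_1+ρ ↦ (1, 18)
    λ_2+ρ ↦ (1, 8)
    λ_3+ρ ↦ (8, 3)
    λ_4+ρ ↦ (8, 7)
    λ_5+ρ ↦ (8, 3)
    λ_6+ρ ↦ (1, 0)
    λ_7+ρ ↦ (12, 0)
    λ_8+ρ ↦ (1, 18)
    λ_9+ρ ↦ (8, 7)
    λ_10+ρ ↦ (1, 18)
    λ_11+ρ ↦ (12, 0)
    λ_12+ρ ↦ (8, 3)
    λ_13+ρ ↦ (12, 0)
    λ_14+ρ ↦ (8, 7)
    λ_15+ρ ↦ (1, 8)
    λ_16+ρ ↦ (1, 8)
    λ_17+ρ ↦ (12, 0)
    λ_18+ρ ↦ (8, 3)
    λ_19+ρ ↦ (1, 8)
    λ_20+ρ ↦ (8, 7)
    λ_21+ρ ↦ (1, 18)
    λ_22+ρ ↦ (8, 7)
    λ_23+ρ ↦ (1, 0)
    λ_24+ρ ↦ (1, 0)
    λ_25+ρ ↦ (1, 0)

Partition of {1..25} into 6 W_19-dot-orbits:

[[1, 8, 10, 21], [2, 15, 16, 19], [3, 5, 12, 18], [4, 9, 14, 20, 22], [6, 23, 24, 25], [7, 11, 13, 17]]


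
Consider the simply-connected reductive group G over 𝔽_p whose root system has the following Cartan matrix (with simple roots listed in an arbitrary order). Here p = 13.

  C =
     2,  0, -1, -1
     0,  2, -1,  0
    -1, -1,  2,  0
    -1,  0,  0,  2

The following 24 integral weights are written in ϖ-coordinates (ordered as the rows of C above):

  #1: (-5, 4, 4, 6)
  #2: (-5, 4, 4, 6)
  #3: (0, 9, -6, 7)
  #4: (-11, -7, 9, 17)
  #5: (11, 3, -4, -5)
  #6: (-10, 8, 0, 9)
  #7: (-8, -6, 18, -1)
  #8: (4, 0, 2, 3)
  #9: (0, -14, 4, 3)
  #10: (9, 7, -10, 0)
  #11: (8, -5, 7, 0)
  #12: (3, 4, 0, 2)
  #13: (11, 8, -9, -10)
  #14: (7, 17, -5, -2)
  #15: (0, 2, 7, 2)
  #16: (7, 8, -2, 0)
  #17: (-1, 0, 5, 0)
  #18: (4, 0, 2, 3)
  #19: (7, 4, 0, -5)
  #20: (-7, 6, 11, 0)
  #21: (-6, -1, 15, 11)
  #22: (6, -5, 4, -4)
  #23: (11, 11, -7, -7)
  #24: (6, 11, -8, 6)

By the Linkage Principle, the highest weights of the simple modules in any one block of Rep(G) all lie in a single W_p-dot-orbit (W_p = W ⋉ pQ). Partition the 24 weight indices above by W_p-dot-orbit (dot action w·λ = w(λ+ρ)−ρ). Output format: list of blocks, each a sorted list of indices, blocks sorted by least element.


Dynkin diagram of C (from the 6 off-diagonal −1 entries): A_4.

Ā_13 reps of the 24 weights (A_4, coords as presented):

  λ_1+ρ ↦ (4, 5, 1, 3);  λ_2+ρ ↦ (4, 5, 1, 3);  λ_3+ρ ↦ (4, 4, 1, 3);  λ_4+ρ ↦ (4, 5, 1, 3);  λ_5+ρ ↦ (5, 1, 3, 4);  λ_6+ρ ↦ (1, 1, 8, 1);  λ_7+ρ ↦ (0, 1, 6, 1);  λ_8+ρ ↦ (5, 1, 3, 4);  λ_9+ρ ↦ (4, 5, 1, 3);  λ_10+ρ ↦ (1, 1, 8, 1);  λ_11+ρ ↦ (5, 1, 3, 4);  λ_12+ρ ↦ (4, 5, 1, 3);  λ_13+ρ ↦ (5, 1, 3, 4);  λ_14+ρ ↦ (4, 4, 1, 3);  λ_15+ρ ↦ (1, 1, 8, 1);  λ_16+ρ ↦ (4, 4, 1, 3);  λ_17+ρ ↦ (0, 1, 6, 1);  λ_18+ρ ↦ (5, 1, 3, 4);  λ_19+ρ ↦ (4, 4, 1, 3);  λ_20+ρ ↦ (0, 1, 6, 1);  λ_21+ρ ↦ (2, 7, 1, 0);  λ_22+ρ ↦ (4, 4, 1, 3);  λ_23+ρ ↦ (0, 1, 6, 1);  λ_24+ρ ↦ (0, 1, 6, 1)

Grouping the 24 weights by Ā_13-representative: 6 linkage classes.

[[1, 2, 4, 9, 12], [3, 14, 16, 19, 22], [5, 8, 11, 13, 18], [6, 10, 15], [7, 17, 20, 23, 24], [21]]


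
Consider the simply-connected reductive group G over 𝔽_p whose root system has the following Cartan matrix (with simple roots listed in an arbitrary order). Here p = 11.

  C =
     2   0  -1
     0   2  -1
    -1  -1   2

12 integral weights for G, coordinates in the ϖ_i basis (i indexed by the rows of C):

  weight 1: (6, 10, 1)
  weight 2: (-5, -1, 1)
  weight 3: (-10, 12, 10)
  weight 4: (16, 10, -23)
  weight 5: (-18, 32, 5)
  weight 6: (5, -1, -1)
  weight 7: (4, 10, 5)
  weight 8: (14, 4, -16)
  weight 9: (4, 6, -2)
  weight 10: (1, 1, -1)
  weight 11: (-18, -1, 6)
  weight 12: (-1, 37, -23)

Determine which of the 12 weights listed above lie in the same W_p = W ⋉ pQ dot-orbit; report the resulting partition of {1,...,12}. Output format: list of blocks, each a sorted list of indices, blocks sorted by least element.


Root system A_3: the 3×3 matrix C matches after relabeling.

Ā_11 reps of the 12 weights (A_3, coords as presented):

  [1] (2, 2, 0);  [2] (2, 2, 0);  [3] (2, 2, 0);  [4] (6, 0, 0);  [5] (6, 0, 0);  [6] (6, 0, 0);  [7] (6, 0, 0);  [8] (4, 6, 1);  [9] (4, 6, 1);  [10] (2, 2, 0);  [11] (1, 4, 0);  [12] (6, 0, 0)

These 12 weights hit 4 W_11-dot-orbits; sizes (4, 5, 2, 1):

[[1, 2, 3, 10], [4, 5, 6, 7, 12], [8, 9], [11]]


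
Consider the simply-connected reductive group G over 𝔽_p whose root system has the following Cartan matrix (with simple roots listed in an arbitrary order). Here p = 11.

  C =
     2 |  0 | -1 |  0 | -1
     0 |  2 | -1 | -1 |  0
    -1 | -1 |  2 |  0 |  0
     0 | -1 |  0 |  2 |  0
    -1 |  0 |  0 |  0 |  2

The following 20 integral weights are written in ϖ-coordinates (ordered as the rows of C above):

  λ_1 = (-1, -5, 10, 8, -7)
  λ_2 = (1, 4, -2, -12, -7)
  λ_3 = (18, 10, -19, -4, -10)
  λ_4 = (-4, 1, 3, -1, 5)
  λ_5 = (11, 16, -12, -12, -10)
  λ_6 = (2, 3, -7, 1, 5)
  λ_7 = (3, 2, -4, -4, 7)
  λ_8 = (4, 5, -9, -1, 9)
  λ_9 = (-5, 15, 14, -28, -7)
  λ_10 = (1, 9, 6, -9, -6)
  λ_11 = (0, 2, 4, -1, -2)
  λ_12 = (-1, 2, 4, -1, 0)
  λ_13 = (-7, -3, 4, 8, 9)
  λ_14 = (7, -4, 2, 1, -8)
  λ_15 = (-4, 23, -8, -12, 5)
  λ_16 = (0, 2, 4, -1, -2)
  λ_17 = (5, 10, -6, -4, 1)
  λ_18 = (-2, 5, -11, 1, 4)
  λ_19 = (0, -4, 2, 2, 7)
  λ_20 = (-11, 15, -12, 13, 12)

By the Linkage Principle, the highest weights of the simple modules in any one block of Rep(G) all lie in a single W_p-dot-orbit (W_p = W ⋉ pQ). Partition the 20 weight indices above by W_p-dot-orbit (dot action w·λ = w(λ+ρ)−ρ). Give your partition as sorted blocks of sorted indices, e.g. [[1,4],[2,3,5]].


A_5 Cartan matrix, 5 simple roots permuted; ρ=(1,1,1,1,1).

Alcove-folded reps (p=11, 20 weights, presented ϖ-order):

  [1] (1, 4, 1, 0, 5) · [2] (1, 4, 1, 0, 5) · [3] (1, 2, 0, 1, 7) · [4] (3, 2, 1, 0, 3) · [5] (0, 2, 2, 1, 6) · [6] (3, 2, 1, 0, 3) · [7] (1, 2, 0, 1, 7) · [8] (3, 2, 1, 0, 3) · [9] (1, 4, 1, 0, 5) · [10] (3, 2, 1, 0, 3) · [11] (0, 3, 5, 0, 1) · [12] (0, 3, 5, 0, 1) · [13] (2, 1, 2, 1, 1) · [14] (1, 2, 0, 1, 7) · [15] (3, 2, 1, 0, 3) · [16] (0, 3, 5, 0, 1) · [17] (0, 3, 5, 0, 1) · [18] (0, 2, 2, 1, 6) · [19] (1, 2, 0, 1, 7) · [20] (0, 3, 5, 0, 1)

Linkage partition of the 20 weights (6 classes, p=11):

[[1, 2, 9], [3, 7, 14, 19], [4, 6, 8, 10, 15], [5, 18], [11, 12, 16, 17, 20], [13]]


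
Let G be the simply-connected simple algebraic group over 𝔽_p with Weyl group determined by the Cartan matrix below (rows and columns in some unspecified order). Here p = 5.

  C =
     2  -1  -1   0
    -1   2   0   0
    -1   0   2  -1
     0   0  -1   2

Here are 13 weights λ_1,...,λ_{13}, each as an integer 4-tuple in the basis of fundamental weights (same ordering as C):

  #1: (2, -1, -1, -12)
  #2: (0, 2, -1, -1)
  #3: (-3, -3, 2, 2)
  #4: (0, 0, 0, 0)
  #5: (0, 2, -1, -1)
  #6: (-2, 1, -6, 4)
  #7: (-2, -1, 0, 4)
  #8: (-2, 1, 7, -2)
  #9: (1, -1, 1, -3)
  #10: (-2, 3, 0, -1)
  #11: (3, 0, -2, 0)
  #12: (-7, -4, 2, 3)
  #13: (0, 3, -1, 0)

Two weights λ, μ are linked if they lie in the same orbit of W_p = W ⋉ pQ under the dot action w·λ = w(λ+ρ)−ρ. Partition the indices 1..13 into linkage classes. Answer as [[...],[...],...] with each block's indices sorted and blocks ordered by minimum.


C ↔ A_4 under row/col permutation; |W(A_4)| = 120.

W_5-reps of the 13 weights in Ā_5 (same 4-coord order as C):

    1: (2, 0, 0, 2)
    2: (1, 3, 0, 0)
    3: (1, 1, 1, 1)
    4: (1, 1, 1, 1)
    5: (1, 3, 0, 0)
    6: (1, 3, 0, 0)
    7: (0, 0, 0, 4)
    8: (1, 1, 1, 1)
    9: (2, 0, 0, 2)
    10: (1, 3, 0, 0)
    11: (3, 1, 1, 0)
    12: (1, 1, 1, 1)
    13: (1, 3, 0, 0)

These 13 weights hit 5 W_5-dot-orbits; sizes (2, 5, 4, 1, 1):

[[1, 9], [2, 5, 6, 10, 13], [3, 4, 8, 12], [7], [11]]


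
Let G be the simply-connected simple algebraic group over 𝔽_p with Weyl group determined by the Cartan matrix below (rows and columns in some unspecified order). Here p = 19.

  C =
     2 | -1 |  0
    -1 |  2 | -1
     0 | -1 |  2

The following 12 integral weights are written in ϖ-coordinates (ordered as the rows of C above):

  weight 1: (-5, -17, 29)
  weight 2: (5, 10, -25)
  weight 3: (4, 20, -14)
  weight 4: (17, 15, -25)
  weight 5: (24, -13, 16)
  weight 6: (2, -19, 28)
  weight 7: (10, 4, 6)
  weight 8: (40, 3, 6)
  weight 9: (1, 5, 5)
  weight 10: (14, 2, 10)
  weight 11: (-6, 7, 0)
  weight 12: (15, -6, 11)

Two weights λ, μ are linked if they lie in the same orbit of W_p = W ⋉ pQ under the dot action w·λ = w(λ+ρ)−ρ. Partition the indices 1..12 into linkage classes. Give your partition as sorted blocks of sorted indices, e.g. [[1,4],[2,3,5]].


Dynkin diagram of C (from the 4 off-diagonal −1 entries): A_3.

λ_j+ρ reflected into Ā_19 (⟨·,θ^∨⟩≤19); 3-tuples as given:

    λ_1+ρ ↦ (5, 3, 1)
    λ_2+ρ ↦ (2, 6, 6)
    λ_3+ρ ↦ (2, 6, 6)
    λ_4+ρ ↦ (5, 3, 1)
    λ_5+ρ ↦ (2, 6, 6)
    λ_6+ρ ↦ (5, 3, 1)
    λ_7+ρ ↦ (7, 5, 3)
    λ_8+ρ ↦ (7, 5, 3)
    λ_9+ρ ↦ (2, 6, 6)
    λ_10+ρ ↦ (5, 3, 1)
    λ_11+ρ ↦ (5, 3, 1)
    λ_12+ρ ↦ (7, 5, 3)

These 12 weights hit 3 W_19-dot-orbits; sizes (5, 4, 3):

[[1, 4, 6, 10, 11], [2, 3, 5, 9], [7, 8, 12]]


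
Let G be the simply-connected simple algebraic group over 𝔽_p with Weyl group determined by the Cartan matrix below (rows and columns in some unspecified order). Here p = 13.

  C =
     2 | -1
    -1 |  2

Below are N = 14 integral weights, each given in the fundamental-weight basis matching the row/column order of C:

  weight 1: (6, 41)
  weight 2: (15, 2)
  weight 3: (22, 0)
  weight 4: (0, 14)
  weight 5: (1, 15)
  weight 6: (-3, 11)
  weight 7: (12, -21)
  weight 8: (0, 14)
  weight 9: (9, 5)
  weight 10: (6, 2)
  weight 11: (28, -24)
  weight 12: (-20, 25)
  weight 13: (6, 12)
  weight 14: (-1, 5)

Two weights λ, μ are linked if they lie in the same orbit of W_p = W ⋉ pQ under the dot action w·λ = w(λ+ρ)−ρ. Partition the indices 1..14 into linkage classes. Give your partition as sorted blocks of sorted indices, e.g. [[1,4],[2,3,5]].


Cartan matrix: type A_2 (|W|=6); un-permuting the 2 rows.

Ā_13 reps of the 14 weights (A_2, coords as presented):

  λ_1+ρ ↦ (7, 3) · λ_2+ρ ↦ (7, 3) · λ_3+ρ ↦ (2, 10) · λ_4+ρ ↦ (2, 10) · λ_5+ρ ↦ (3, 8) · λ_6+ρ ↦ (2, 10) · λ_7+ρ ↦ (0, 6) · λ_8+ρ ↦ (2, 10) · λ_9+ρ ↦ (7, 3) · λ_10+ρ ↦ (7, 3) · λ_11+ρ ↦ (7, 3) · λ_12+ρ ↦ (0, 6) · λ_13+ρ ↦ (0, 6) · λ_14+ρ ↦ (0, 6)

Grouping the 14 weights by Ā_13-representative: 4 linkage classes.

[[1, 2, 9, 10, 11], [3, 4, 6, 8], [5], [7, 12, 13, 14]]


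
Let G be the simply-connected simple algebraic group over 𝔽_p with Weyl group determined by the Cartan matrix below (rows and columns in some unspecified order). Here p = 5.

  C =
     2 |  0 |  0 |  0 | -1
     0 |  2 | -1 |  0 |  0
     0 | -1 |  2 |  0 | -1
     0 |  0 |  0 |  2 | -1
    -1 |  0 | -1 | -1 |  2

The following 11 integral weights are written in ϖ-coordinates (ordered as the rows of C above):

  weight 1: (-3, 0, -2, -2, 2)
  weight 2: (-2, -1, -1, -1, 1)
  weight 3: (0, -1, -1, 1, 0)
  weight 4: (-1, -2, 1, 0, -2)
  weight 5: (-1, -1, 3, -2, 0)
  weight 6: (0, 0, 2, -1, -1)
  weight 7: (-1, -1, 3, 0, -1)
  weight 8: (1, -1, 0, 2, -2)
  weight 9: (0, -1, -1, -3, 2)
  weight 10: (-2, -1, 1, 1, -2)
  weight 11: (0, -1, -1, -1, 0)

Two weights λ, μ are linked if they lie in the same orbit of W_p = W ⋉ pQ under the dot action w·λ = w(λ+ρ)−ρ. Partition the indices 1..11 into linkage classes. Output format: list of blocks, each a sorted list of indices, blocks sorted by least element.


Cartan matrix: type D_5 (|W|=1920); un-permuting the 5 rows.

λ_j+ρ reflected into Ā_5 (⟨·,θ^∨⟩≤5); 5-tuples as given:

  1: (1, 0, 0, 0, 1);  2: (1, 0, 0, 0, 1);  3: (1, 0, 0, 2, 1);  4: (1, 1, 0, 0, 0);  5: (0, 0, 0, 1, 0);  6: (1, 1, 0, 0, 0);  7: (0, 0, 0, 1, 0);  8: (1, 0, 0, 2, 1);  9: (1, 0, 0, 2, 1);  10: (1, 0, 0, 0, 1);  11: (1, 0, 0, 0, 1)

The 11 indices split into 4 linkage classes (same alcove rep ⇔ same W_5-dot-orbit):

[[1, 2, 10, 11], [3, 8, 9], [4, 6], [5, 7]]


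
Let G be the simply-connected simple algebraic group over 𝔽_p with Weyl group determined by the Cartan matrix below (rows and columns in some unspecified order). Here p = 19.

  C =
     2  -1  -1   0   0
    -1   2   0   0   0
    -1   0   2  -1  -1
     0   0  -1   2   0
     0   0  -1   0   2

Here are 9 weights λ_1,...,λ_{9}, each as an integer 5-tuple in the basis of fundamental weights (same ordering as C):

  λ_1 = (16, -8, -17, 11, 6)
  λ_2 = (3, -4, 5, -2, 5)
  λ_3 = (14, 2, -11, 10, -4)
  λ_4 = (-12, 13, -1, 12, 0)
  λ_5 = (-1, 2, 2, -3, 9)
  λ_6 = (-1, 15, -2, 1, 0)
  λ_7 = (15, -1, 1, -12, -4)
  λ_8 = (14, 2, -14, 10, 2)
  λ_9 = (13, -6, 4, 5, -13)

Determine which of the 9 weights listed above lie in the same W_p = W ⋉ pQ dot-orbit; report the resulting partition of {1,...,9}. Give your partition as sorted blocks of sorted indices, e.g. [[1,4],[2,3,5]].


Type D_5, rank 5, |W|=1920; reorder rows/cols to standard.

λ_j+ρ reflected into Ā_19 (⟨·,θ^∨⟩≤19); 5-tuples as given:

  λ_1 → (2, 1, 3, 1, 6) · λ_2 → (2, 1, 3, 1, 6) · λ_3 → (0, 3, 1, 2, 10) · λ_4 → (0, 3, 1, 2, 10) · λ_5 → (0, 3, 1, 2, 10) · λ_6 → (1, 15, 0, 1, 0) · λ_7 → (1, 0, 2, 1, 9) · λ_8 → (0, 3, 1, 2, 10) · λ_9 → (5, 1, 0, 1, 5)

These 9 weights hit 5 W_19-dot-orbits; sizes (2, 4, 1, 1, 1):

[[1, 2], [3, 4, 5, 8], [6], [7], [9]]


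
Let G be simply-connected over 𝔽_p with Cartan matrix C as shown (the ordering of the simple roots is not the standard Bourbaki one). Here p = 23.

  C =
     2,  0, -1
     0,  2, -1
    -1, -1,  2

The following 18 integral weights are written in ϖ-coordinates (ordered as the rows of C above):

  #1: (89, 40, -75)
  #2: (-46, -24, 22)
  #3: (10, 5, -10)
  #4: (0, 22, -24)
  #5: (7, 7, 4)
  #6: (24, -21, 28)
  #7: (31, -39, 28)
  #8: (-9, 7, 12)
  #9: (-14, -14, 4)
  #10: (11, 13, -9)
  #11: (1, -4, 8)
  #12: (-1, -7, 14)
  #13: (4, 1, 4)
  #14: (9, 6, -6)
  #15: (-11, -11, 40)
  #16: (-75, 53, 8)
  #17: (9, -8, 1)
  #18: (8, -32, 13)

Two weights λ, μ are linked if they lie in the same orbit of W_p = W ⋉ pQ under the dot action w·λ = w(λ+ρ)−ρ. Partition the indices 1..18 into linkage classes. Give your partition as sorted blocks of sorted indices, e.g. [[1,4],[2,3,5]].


Dynkin diagram of C (from the 4 off-diagonal −1 entries): A_3.

Folding the 18 weights λ_j+ρ into Ā_23 (reps in the given 3-coord order):

    [1] (5, 2, 5)
    [2] (22, 0, 1)
    [3] (2, 3, 6)
    [4] (22, 0, 1)
    [5] (8, 8, 5)
    [6] (2, 3, 6)
    [7] (0, 6, 9)
    [8] (8, 8, 5)
    [9] (8, 8, 5)
    [10] (4, 6, 8)
    [11] (2, 3, 6)
    [12] (0, 6, 9)
    [13] (5, 2, 5)
    [14] (5, 2, 5)
    [15] (8, 8, 5)
    [16] (4, 6, 8)
    [17] (5, 2, 5)
    [18] (0, 6, 9)

Partition of {1..18} into 6 W_23-dot-orbits:

[[1, 13, 14, 17], [2, 4], [3, 6, 11], [5, 8, 9, 15], [7, 12, 18], [10, 16]]


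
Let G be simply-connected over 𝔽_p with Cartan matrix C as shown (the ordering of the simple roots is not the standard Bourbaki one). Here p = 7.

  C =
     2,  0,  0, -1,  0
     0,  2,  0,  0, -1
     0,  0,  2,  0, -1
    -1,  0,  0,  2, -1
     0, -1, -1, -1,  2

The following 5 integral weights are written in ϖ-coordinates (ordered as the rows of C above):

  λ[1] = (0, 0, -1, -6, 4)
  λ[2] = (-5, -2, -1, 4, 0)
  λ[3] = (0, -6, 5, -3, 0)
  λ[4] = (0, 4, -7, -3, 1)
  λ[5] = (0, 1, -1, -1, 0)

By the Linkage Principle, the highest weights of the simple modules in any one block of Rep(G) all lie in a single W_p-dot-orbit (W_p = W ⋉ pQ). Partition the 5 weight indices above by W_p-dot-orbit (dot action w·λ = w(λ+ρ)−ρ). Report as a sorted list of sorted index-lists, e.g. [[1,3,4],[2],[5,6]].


Dynkin diagram of C (from the 8 off-diagonal −1 entries): D_5.

Each λ_j+ρ reduced to Ā_7; 5-tuples below use C's row order:

  λ_1 → (4, 1, 0, 1, 0) · λ_2 → (4, 1, 0, 1, 0) · λ_3 → (4, 1, 0, 1, 0) · λ_4 → (4, 1, 0, 1, 0) · λ_5 → (1, 2, 0, 0, 1)

These 5 weights hit 2 W_7-dot-orbits; sizes (4, 1):

[[1, 2, 3, 4], [5]]


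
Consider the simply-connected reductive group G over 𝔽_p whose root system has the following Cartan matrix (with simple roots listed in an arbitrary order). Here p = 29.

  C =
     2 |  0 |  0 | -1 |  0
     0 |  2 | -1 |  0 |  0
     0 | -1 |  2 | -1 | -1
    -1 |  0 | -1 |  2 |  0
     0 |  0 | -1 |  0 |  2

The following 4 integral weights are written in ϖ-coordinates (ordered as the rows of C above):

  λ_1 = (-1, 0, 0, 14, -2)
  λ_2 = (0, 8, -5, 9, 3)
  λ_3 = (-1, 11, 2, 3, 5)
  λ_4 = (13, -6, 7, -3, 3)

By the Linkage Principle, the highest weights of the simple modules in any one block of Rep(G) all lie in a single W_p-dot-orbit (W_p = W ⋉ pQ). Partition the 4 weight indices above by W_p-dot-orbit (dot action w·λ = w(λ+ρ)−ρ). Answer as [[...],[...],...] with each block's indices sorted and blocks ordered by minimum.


Type D_5, rank 5, |W|=1920; reorder rows/cols to standard.

Each λ_j+ρ reduced to Ā_29; 5-tuples below use C's row order:

  1: (0, 1, 0, 12, 1)
  2: (1, 5, 4, 6, 0)
  3: (0, 12, 3, 1, 6)
  4: (12, 5, 1, 2, 4)

The 4 indices split into 4 linkage classes (same alcove rep ⇔ same W_29-dot-orbit):

[[1], [2], [3], [4]]


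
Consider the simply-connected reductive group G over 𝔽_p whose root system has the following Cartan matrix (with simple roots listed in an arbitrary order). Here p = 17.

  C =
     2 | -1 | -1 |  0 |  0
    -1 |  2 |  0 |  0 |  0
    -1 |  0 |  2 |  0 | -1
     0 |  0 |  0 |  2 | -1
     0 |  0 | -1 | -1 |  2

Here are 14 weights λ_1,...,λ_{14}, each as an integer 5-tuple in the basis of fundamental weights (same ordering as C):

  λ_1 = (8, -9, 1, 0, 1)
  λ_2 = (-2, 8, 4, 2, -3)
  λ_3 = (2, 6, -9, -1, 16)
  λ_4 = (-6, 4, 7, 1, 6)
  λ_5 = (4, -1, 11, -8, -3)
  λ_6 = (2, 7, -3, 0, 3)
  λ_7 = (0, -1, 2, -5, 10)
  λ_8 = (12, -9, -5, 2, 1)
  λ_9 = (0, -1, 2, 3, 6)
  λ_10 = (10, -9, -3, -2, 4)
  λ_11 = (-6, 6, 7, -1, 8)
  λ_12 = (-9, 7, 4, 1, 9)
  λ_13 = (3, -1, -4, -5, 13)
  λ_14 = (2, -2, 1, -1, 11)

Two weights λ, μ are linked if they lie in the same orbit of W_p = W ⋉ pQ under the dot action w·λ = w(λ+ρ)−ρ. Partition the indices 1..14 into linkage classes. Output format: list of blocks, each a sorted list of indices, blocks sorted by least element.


Dynkin diagram of C (from the 8 off-diagonal −1 entries): A_5.

Each λ_j+ρ reduced to Ā_17; 5-tuples below use C's row order:

  [1] (1, 8, 2, 1, 2)
  [2] (1, 8, 2, 1, 2)
  [3] (5, 0, 3, 2, 7)
  [4] (5, 0, 3, 2, 7)
  [5] (5, 0, 3, 2, 7)
  [6] (1, 8, 2, 1, 2)
  [7] (1, 0, 3, 4, 7)
  [8] (1, 8, 2, 1, 2)
  [9] (1, 0, 3, 4, 7)
  [10] (1, 8, 2, 1, 2)
  [11] (5, 0, 3, 2, 7)
  [12] (5, 0, 3, 2, 7)
  [13] (1, 0, 3, 4, 7)
  [14] (2, 1, 2, 0, 12)

Linkage partition of the 14 weights (4 classes, p=17):

[[1, 2, 6, 8, 10], [3, 4, 5, 11, 12], [7, 9, 13], [14]]


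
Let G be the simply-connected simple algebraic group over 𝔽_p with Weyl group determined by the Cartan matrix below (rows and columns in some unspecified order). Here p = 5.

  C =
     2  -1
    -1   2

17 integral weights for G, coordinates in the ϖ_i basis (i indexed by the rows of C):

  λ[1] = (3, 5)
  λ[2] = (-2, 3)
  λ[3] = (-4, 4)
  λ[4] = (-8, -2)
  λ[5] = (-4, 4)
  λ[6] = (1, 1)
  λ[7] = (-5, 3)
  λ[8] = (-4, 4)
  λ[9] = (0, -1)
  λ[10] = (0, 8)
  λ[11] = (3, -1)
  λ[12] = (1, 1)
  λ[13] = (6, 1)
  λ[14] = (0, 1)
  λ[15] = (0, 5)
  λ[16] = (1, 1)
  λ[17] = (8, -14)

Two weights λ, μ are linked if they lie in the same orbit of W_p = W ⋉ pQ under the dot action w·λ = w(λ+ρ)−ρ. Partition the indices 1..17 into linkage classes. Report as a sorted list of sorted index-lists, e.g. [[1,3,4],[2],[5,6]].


Dynkin diagram of C (from the 2 off-diagonal −1 entries): A_2.

Folding the 17 weights λ_j+ρ into Ā_5 (reps in the given 2-coord order):

  [1] (1, 0) · [2] (1, 3) · [3] (3, 2) · [4] (2, 2) · [5] (3, 2) · [6] (2, 2) · [7] (4, 0) · [8] (3, 2) · [9] (1, 0) · [10] (4, 0) · [11] (4, 0) · [12] (2, 2) · [13] (1, 2) · [14] (1, 2) · [15] (1, 3) · [16] (2, 2) · [17] (1, 3)

6 distinct reps among the 17 weights ⇒ 6 W_5-linkage classes:

[[1, 9], [2, 15, 17], [3, 5, 8], [4, 6, 12, 16], [7, 10, 11], [13, 14]]


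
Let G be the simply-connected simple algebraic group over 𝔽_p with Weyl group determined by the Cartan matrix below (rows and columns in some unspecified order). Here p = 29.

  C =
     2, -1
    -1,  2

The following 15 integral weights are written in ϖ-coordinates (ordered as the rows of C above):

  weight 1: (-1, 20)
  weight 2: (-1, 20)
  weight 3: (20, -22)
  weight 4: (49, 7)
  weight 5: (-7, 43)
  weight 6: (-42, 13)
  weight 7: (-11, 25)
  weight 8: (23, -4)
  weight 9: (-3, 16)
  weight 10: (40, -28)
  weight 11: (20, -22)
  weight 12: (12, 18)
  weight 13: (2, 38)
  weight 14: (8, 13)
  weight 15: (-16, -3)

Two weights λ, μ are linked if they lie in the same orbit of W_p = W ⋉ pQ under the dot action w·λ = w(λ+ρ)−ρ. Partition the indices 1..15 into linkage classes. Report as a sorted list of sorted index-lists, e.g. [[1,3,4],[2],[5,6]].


Cartan matrix: type A_2 (|W|=6); un-permuting the 2 rows.

Each λ_j+ρ reduced to Ā_29; 2-tuples below use C's row order:

  λ_1 → (0, 21);  λ_2 → (0, 21);  λ_3 → (0, 21);  λ_4 → (0, 21);  λ_5 → (9, 14);  λ_6 → (2, 15);  λ_7 → (10, 16);  λ_8 → (21, 3);  λ_9 → (2, 15);  λ_10 → (2, 15);  λ_11 → (0, 21);  λ_12 → (10, 16);  λ_13 → (10, 16);  λ_14 → (9, 14);  λ_15 → (2, 15)

Grouping the 15 weights by Ā_29-representative: 5 linkage classes.

[[1, 2, 3, 4, 11], [5, 14], [6, 9, 10, 15], [7, 12, 13], [8]]


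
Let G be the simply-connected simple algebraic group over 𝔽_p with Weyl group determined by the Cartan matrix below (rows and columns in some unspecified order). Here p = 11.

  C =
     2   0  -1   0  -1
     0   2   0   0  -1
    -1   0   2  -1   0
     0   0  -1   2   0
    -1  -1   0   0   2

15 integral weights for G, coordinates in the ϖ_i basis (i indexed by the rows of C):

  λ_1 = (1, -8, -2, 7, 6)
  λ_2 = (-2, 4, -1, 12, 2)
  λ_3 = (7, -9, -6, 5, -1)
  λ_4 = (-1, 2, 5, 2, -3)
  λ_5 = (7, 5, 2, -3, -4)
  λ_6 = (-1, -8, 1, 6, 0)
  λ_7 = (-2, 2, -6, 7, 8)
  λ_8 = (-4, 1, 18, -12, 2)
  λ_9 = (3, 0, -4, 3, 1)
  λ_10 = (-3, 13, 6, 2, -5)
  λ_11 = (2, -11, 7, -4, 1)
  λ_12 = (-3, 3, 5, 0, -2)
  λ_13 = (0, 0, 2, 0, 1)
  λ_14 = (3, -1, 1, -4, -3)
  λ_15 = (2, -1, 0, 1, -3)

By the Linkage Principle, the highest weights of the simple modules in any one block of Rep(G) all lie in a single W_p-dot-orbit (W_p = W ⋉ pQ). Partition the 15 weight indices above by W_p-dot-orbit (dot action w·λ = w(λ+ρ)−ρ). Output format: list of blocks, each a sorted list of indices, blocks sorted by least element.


Type A_5, rank 5, |W|=720; reorder rows/cols to standard.

W_11-reps of the 15 weights in Ā_11 (same 5-coord order as C):

    λ_1 → (1, 2, 1, 2, 0)
    λ_2 → (1, 2, 1, 2, 0)
    λ_3 → (5, 0, 0, 1, 3)
    λ_4 → (2, 1, 4, 3, 0)
    λ_5 → (5, 0, 0, 1, 3)
    λ_6 → (2, 1, 4, 3, 0)
    λ_7 → (5, 0, 0, 1, 3)
    λ_8 → (5, 0, 0, 1, 3)
    λ_9 → (1, 1, 3, 1, 2)
    λ_10 → (1, 1, 3, 1, 2)
    λ_11 → (5, 0, 0, 1, 3)
    λ_12 → (1, 1, 3, 1, 2)
    λ_13 → (1, 1, 3, 1, 2)
    λ_14 → (1, 2, 1, 2, 0)
    λ_15 → (1, 2, 1, 2, 0)

Partition of {1..15} into 4 W_11-dot-orbits:

[[1, 2, 14, 15], [3, 5, 7, 8, 11], [4, 6], [9, 10, 12, 13]]


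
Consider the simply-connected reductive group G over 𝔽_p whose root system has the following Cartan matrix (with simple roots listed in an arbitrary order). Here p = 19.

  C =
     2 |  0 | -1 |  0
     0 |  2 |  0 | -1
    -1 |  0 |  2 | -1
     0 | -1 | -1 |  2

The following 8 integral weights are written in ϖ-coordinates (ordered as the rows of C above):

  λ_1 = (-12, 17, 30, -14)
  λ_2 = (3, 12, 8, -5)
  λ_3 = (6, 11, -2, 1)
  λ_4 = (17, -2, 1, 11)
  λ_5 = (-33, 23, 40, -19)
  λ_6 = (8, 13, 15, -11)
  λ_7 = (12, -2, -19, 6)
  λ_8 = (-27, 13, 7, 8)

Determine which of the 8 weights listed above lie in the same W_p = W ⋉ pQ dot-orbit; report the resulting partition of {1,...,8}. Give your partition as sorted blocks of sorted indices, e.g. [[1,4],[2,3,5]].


Cartan matrix: type A_4 (|W|=120); un-permuting the 4 rows.

Folding the 8 weights λ_j+ρ into Ā_19 (reps in the given 4-coord order):

  [1] (5, 11, 1, 1);  [2] (1, 6, 5, 4);  [3] (5, 11, 1, 1);  [4] (5, 11, 1, 1);  [5] (1, 6, 5, 4);  [6] (1, 6, 5, 4);  [7] (5, 11, 1, 1);  [8] (4, 7, 5, 2)

Grouping the 8 weights by Ā_19-representative: 3 linkage classes.

[[1, 3, 4, 7], [2, 5, 6], [8]]


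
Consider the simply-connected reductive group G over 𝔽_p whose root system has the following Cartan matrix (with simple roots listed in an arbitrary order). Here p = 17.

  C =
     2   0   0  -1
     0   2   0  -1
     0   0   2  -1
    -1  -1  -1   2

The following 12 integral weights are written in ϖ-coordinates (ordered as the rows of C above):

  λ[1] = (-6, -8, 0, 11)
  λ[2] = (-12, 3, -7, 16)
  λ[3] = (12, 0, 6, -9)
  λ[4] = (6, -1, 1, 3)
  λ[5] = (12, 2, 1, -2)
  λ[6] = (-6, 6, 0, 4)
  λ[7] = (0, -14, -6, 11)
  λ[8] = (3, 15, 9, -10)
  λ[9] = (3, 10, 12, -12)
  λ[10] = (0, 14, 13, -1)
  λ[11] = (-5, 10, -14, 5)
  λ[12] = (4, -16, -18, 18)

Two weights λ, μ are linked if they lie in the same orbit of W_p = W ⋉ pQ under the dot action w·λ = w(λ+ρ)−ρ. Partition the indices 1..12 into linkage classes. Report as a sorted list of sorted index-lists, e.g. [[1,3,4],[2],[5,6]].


Dynkin diagram of C (from the 6 off-diagonal −1 entries): D_4.

λ_j+ρ reflected into Ā_17 (⟨·,θ^∨⟩≤17); 4-tuples as given:

    λ_1 → (5, 7, 1, 0)
    λ_2 → (7, 0, 2, 4)
    λ_3 → (5, 7, 1, 0)
    λ_4 → (7, 0, 2, 4)
    λ_5 → (12, 2, 1, 1)
    λ_6 → (5, 7, 1, 0)
    λ_7 → (5, 7, 1, 0)
    λ_8 → (5, 7, 1, 0)
    λ_9 → (7, 0, 2, 4)
    λ_10 → (12, 2, 1, 1)
    λ_11 → (7, 0, 2, 4)
    λ_12 → (6, 0, 2, 2)

4 distinct reps among the 12 weights ⇒ 4 W_17-linkage classes:

[[1, 3, 6, 7, 8], [2, 4, 9, 11], [5, 10], [12]]


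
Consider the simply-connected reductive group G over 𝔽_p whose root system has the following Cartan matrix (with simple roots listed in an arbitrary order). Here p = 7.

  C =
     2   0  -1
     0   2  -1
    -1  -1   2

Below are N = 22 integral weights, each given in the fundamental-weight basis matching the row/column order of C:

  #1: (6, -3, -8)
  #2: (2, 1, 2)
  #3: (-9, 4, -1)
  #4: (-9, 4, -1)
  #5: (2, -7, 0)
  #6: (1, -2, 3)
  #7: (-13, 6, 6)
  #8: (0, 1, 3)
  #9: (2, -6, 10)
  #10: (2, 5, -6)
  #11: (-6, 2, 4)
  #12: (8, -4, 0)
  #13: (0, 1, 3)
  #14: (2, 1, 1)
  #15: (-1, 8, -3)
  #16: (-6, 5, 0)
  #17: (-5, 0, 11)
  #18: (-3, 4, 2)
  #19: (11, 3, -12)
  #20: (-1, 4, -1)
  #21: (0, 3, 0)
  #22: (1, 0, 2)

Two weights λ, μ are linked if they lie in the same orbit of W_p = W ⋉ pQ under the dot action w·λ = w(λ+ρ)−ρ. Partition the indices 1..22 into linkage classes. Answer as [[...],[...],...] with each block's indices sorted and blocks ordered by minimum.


A_3 Cartan matrix, 3 simple roots permuted; ρ=(1,1,1).

Ā_7 reps of the 22 weights (A_3, coords as presented):

    [1] (0, 5, 0)
    [2] (2, 1, 3)
    [3] (1, 2, 4)
    [4] (1, 2, 4)
    [5] (2, 1, 3)
    [6] (2, 1, 3)
    [7] (0, 5, 0)
    [8] (1, 2, 4)
    [9] (4, 2, 0)
    [10] (2, 1, 3)
    [11] (4, 2, 0)
    [12] (4, 2, 0)
    [13] (1, 2, 4)
    [14] (3, 2, 2)
    [15] (0, 5, 0)
    [16] (1, 2, 4)
    [17] (1, 4, 1)
    [18] (1, 4, 1)
    [19] (4, 2, 0)
    [20] (0, 5, 0)
    [21] (1, 4, 1)
    [22] (2, 1, 3)

These 22 weights hit 6 W_7-dot-orbits; sizes (4, 5, 5, 4, 1, 3):

[[1, 7, 15, 20], [2, 5, 6, 10, 22], [3, 4, 8, 13, 16], [9, 11, 12, 19], [14], [17, 18, 21]]


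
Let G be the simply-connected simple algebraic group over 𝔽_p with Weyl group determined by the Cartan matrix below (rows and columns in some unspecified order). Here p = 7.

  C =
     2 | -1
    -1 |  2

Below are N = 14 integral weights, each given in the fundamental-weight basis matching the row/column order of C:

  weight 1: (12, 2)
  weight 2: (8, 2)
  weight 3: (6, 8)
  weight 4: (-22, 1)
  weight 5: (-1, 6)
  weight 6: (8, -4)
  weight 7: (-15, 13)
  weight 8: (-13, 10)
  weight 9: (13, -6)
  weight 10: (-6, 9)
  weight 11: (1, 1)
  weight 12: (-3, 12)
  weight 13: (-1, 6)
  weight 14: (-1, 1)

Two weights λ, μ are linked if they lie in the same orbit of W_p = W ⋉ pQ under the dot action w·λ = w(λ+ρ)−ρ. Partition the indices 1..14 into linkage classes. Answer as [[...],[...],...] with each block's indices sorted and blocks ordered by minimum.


Dynkin diagram of C (from the 2 off-diagonal −1 entries): A_2.

W_7-reps of the 14 weights in Ā_7 (same 2-coord order as C):

    1: (2, 4)
    2: (2, 2)
    3: (0, 2)
    4: (0, 2)
    5: (0, 7)
    6: (4, 1)
    7: (0, 7)
    8: (2, 4)
    9: (0, 2)
    10: (2, 2)
    11: (2, 2)
    12: (4, 1)
    13: (0, 7)
    14: (0, 2)

Partition of {1..14} into 5 W_7-dot-orbits:

[[1, 8], [2, 10, 11], [3, 4, 9, 14], [5, 7, 13], [6, 12]]


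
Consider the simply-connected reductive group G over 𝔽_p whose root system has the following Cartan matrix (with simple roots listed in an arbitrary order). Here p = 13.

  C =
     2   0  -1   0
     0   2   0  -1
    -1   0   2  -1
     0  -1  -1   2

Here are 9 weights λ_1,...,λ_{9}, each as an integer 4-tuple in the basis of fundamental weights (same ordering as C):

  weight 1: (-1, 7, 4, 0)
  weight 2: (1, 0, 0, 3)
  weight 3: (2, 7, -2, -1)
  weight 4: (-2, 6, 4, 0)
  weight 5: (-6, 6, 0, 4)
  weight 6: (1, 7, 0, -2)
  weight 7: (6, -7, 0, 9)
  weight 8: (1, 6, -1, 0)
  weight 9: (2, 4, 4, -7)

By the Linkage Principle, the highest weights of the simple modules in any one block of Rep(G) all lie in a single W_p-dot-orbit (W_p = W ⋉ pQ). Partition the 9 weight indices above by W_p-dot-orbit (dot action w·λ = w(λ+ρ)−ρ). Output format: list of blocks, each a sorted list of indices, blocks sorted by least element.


Root system A_4: the 4×4 matrix C matches after relabeling.

Each λ_j+ρ reduced to Ā_13; 4-tuples below use C's row order:

  [1] (1, 7, 4, 1)
  [2] (2, 1, 1, 4)
  [3] (2, 7, 0, 1)
  [4] (1, 7, 4, 1)
  [5] (1, 7, 4, 1)
  [6] (2, 7, 0, 1)
  [7] (2, 1, 1, 4)
  [8] (2, 7, 0, 1)
  [9] (2, 1, 1, 4)

These 9 weights hit 3 W_13-dot-orbits; sizes (3, 3, 3):

[[1, 4, 5], [2, 7, 9], [3, 6, 8]]


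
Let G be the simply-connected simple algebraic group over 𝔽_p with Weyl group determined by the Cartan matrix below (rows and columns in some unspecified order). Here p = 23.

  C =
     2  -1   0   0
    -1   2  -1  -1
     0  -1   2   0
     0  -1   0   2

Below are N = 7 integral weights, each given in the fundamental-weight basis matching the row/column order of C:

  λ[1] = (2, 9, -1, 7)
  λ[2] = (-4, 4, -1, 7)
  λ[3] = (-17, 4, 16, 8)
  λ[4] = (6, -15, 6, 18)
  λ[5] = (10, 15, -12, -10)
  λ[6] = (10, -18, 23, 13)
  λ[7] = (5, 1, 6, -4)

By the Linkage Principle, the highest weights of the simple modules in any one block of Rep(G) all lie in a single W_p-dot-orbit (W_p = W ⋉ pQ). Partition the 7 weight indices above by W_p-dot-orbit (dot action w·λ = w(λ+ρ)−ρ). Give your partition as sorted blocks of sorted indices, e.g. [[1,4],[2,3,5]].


D_4 Cartan matrix, 4 simple roots permuted; ρ=(1,1,1,1).

Alcove-folded reps (p=23, 7 weights, presented ϖ-order):

  1: (3, 2, 0, 8);  2: (3, 2, 0, 8);  3: (5, 1, 6, 2);  4: (7, 0, 7, 5);  5: (7, 0, 7, 5);  6: (5, 1, 6, 2);  7: (5, 1, 6, 2)

3 distinct reps among the 7 weights ⇒ 3 W_23-linkage classes:

[[1, 2], [3, 6, 7], [4, 5]]


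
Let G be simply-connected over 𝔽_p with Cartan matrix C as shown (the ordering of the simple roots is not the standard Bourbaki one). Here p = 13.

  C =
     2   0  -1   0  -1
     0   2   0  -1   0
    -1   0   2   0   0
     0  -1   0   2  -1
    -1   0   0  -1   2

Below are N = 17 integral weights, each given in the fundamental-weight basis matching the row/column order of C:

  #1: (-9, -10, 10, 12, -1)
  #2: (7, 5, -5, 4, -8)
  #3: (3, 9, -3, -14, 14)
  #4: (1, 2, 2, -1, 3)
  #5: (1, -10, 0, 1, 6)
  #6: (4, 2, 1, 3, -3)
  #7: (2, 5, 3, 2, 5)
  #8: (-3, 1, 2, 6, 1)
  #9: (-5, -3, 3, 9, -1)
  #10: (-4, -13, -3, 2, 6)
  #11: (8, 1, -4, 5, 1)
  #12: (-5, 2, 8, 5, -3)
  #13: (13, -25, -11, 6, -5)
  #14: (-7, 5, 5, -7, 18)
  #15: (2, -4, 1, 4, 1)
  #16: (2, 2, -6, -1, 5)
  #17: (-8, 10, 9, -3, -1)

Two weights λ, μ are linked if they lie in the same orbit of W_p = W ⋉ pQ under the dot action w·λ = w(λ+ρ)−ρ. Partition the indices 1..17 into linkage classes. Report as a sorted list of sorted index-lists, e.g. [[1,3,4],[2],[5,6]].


A_5 Cartan matrix, 5 simple roots permuted; ρ=(1,1,1,1,1).

Ā_13 reps of the 17 weights (A_5, coords as presented):

  λ_1 → (0, 2, 0, 4, 4) · λ_2 → (3, 4, 1, 2, 2) · λ_3 → (2, 2, 1, 7, 0) · λ_4 → (2, 3, 3, 0, 4) · λ_5 → (2, 2, 1, 7, 0) · λ_6 → (3, 3, 2, 2, 2) · λ_7 → (2, 3, 3, 0, 4) · λ_8 → (2, 2, 1, 7, 0) · λ_9 → (0, 2, 0, 4, 4) · λ_10 → (3, 3, 2, 2, 2) · λ_11 → (3, 3, 2, 2, 2) · λ_12 → (2, 3, 3, 0, 4) · λ_13 → (2, 3, 3, 0, 4) · λ_14 → (0, 0, 0, 0, 7) · λ_15 → (3, 3, 2, 2, 2) · λ_16 → (2, 3, 3, 0, 4) · λ_17 → (2, 2, 1, 7, 0)

Partition of {1..17} into 6 W_13-dot-orbits:

[[1, 9], [2], [3, 5, 8, 17], [4, 7, 12, 13, 16], [6, 10, 11, 15], [14]]


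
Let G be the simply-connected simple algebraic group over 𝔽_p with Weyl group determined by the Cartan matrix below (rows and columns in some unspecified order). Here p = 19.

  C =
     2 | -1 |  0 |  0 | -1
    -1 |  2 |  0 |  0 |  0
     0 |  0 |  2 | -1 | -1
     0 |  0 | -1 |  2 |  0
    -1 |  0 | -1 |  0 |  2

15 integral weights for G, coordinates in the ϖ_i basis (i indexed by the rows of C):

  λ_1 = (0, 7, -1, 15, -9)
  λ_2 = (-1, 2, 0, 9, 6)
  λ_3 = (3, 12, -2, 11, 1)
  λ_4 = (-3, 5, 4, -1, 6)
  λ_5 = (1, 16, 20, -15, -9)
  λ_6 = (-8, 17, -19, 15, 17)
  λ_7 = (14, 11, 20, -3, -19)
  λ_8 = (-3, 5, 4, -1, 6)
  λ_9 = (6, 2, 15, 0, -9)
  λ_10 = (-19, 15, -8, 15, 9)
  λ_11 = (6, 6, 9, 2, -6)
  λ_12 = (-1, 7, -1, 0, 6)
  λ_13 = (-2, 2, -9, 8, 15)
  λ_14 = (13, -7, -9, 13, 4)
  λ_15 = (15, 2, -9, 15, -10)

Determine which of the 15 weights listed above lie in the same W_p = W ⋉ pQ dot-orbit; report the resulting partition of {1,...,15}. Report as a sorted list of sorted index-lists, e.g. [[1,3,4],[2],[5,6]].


Type A_5, rank 5, |W|=720; reorder rows/cols to standard.

Alcove-folded reps (p=19, 15 weights, presented ϖ-order):

  λ_1+ρ ↦ (0, 1, 1, 8, 7);  λ_2+ρ ↦ (0, 1, 1, 8, 7);  λ_3+ρ ↦ (4, 2, 1, 0, 1);  λ_4+ρ ↦ (2, 4, 5, 0, 5);  λ_5+ρ ↦ (4, 2, 1, 0, 1);  λ_6+ρ ↦ (0, 1, 1, 8, 7);  λ_7+ρ ↦ (1, 2, 8, 1, 7);  λ_8+ρ ↦ (2, 4, 5, 0, 5);  λ_9+ρ ↦ (1, 2, 8, 1, 7);  λ_10+ρ ↦ (1, 2, 8, 1, 7);  λ_11+ρ ↦ (2, 4, 5, 0, 5);  λ_12+ρ ↦ (0, 8, 0, 1, 7);  λ_13+ρ ↦ (1, 2, 8, 1, 7);  λ_14+ρ ↦ (5, 0, 5, 0, 3);  λ_15+ρ ↦ (1, 2, 8, 1, 7)

Linkage partition of the 15 weights (6 classes, p=19):

[[1, 2, 6], [3, 5], [4, 8, 11], [7, 9, 10, 13, 15], [12], [14]]


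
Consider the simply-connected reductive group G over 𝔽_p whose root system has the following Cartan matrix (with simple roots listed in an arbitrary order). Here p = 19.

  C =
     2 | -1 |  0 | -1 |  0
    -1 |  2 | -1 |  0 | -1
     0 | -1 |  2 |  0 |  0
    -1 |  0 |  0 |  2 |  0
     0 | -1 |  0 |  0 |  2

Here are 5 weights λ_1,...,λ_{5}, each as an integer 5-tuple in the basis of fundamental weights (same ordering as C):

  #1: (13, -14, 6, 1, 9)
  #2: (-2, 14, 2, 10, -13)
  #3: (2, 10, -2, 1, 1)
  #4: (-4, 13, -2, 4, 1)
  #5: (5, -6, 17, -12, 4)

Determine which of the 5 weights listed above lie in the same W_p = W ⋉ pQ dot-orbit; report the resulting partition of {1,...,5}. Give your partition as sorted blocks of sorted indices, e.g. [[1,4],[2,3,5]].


Dynkin diagram of C (from the 8 off-diagonal −1 entries): D_5.

W_19-reps of the 5 weights in Ā_19 (same 5-coord order as C):

  λ_1+ρ ↦ (1, 3, 6, 1, 3);  λ_2+ρ ↦ (1, 3, 6, 1, 3);  λ_3+ρ ↦ (2, 1, 1, 7, 2);  λ_4+ρ ↦ (2, 1, 1, 7, 2);  λ_5+ρ ↦ (0, 0, 8, 1, 5)

The 5 indices split into 3 linkage classes (same alcove rep ⇔ same W_19-dot-orbit):

[[1, 2], [3, 4], [5]]
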